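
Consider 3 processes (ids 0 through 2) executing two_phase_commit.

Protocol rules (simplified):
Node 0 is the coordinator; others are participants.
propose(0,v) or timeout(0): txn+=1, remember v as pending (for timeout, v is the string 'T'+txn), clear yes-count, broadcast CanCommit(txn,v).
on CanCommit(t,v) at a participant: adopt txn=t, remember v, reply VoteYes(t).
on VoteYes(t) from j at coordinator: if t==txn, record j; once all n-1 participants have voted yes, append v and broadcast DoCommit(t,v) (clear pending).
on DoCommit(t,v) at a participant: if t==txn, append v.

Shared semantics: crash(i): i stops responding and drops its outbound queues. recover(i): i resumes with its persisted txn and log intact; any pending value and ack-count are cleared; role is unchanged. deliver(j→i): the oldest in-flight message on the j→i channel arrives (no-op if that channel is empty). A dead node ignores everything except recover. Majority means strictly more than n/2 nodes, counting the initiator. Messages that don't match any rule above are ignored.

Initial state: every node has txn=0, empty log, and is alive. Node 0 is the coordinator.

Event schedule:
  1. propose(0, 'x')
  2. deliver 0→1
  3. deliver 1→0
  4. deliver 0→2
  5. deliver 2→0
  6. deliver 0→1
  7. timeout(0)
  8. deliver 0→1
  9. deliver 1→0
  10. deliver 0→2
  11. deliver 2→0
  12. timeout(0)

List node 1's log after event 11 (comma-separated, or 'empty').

x

step 1 propose(0,'x'): 0={coor,t=1,log=-}
step 2 deliver 0→1: 1={part,t=1,log=-}
step 3 deliver 1→0: —
step 4 deliver 0→2: 2={part,t=1,log=-}
step 5 deliver 2→0: 0={coor,t=1,log=x}
step 6 deliver 0→1: 1={part,t=1,log=x}
step 7 timeout(0): 0={coor,t=2,log=x}
step 8 deliver 0→1: 1={part,t=2,log=x}
step 9 deliver 1→0: —
step 10 deliver 0→2: 2={part,t=1,log=x}
step 11 deliver 2→0: —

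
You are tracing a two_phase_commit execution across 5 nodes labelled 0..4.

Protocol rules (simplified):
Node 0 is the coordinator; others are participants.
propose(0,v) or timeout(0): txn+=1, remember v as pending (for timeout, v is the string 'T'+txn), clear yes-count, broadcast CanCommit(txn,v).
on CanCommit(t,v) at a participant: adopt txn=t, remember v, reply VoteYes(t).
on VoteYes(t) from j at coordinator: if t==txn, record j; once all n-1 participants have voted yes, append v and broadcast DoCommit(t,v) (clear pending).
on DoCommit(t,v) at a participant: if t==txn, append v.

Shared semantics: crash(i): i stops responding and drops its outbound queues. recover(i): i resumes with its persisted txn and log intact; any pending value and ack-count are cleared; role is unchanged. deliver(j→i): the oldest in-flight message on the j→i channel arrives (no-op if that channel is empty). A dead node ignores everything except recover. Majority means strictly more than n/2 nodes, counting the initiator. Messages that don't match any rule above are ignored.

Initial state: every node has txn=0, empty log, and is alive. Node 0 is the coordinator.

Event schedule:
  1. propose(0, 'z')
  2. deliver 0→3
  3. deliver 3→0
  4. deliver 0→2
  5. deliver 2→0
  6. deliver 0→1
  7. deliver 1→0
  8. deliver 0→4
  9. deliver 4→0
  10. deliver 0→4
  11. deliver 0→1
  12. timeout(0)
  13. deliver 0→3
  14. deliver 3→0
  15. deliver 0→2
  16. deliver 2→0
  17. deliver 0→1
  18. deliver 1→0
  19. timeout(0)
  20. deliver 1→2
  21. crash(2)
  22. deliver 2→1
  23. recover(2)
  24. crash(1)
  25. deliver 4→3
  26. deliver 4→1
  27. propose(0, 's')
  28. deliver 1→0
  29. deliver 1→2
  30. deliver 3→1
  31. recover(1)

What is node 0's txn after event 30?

4

[1] propose(0,'z') → N0(coor t1 [-])
[2] deliver 0→3 → N3(part t1 [-])
[3] deliver 3→0 → ∅
[4] deliver 0→2 → N2(part t1 [-])
[5] deliver 2→0 → ∅
[6] deliver 0→1 → N1(part t1 [-])
[7] deliver 1→0 → ∅
[8] deliver 0→4 → N4(part t1 [-])
[9] deliver 4→0 → N0(coor t1 [z])
[10] deliver 0→4 → N4(part t1 [z])
[11] deliver 0→1 → N1(part t1 [z])
[12] timeout(0) → N0(coor t2 [z])
[13] deliver 0→3 → N3(part t1 [z])
[14] deliver 3→0 → ∅
[15] deliver 0→2 → N2(part t1 [z])
[16] deliver 2→0 → ∅
[17] deliver 0→1 → N1(part t2 [z])
[18] deliver 1→0 → ∅
[19] timeout(0) → N0(coor t3 [z])
[20] deliver 1→2 → ∅
[21] crash(2) → N2(✗part t1 [z])
[22] deliver 2→1 → ∅
[23] recover(2) → N2(part t1 [z])
[24] crash(1) → N1(✗part t2 [z])
[25] deliver 4→3 → ∅
[26] deliver 4→1 → ∅
[27] propose(0,'s') → N0(coor t4 [z])
[28] deliver 1→0 → ∅
[29] deliver 1→2 → ∅
[30] deliver 3→1 → ∅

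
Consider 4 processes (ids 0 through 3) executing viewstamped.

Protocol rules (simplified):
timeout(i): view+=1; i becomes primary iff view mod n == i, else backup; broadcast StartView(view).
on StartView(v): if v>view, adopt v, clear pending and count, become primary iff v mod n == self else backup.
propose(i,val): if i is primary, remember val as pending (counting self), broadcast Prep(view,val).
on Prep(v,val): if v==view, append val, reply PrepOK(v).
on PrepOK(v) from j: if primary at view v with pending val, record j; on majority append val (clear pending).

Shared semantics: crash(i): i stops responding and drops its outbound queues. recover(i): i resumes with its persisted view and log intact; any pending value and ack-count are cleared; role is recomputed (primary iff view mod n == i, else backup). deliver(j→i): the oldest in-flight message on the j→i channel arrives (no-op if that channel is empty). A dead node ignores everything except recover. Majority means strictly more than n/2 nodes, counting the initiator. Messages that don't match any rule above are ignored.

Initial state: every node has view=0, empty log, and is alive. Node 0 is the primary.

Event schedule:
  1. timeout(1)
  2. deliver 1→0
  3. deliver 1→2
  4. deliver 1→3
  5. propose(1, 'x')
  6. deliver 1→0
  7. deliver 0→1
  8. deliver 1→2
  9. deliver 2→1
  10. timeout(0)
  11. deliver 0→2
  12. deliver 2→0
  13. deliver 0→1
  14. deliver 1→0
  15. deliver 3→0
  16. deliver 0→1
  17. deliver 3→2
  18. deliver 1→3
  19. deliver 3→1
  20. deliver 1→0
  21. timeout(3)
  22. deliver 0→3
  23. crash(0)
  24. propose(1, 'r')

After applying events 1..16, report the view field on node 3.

e1 timeout(1): 1[prim,v=1,-]
e2 deliver 1→0: 0[back,v=1,-]
e3 deliver 1→2: 2[back,v=1,-]
e4 deliver 1→3: 3[back,v=1,-]
e5 propose(1,'x'): ·
e6 deliver 1→0: 0[back,v=1,x]
e7 deliver 0→1: ·
e8 deliver 1→2: 2[back,v=1,x]
e9 deliver 2→1: 1[prim,v=1,x]
e10 timeout(0): 0[back,v=2,x]
e11 deliver 0→2: 2[prim,v=2,x]
e12 deliver 2→0: ·
e13 deliver 0→1: 1[back,v=2,x]
e14 deliver 1→0: ·
e15 deliver 3→0: ·
e16 deliver 0→1: ·

1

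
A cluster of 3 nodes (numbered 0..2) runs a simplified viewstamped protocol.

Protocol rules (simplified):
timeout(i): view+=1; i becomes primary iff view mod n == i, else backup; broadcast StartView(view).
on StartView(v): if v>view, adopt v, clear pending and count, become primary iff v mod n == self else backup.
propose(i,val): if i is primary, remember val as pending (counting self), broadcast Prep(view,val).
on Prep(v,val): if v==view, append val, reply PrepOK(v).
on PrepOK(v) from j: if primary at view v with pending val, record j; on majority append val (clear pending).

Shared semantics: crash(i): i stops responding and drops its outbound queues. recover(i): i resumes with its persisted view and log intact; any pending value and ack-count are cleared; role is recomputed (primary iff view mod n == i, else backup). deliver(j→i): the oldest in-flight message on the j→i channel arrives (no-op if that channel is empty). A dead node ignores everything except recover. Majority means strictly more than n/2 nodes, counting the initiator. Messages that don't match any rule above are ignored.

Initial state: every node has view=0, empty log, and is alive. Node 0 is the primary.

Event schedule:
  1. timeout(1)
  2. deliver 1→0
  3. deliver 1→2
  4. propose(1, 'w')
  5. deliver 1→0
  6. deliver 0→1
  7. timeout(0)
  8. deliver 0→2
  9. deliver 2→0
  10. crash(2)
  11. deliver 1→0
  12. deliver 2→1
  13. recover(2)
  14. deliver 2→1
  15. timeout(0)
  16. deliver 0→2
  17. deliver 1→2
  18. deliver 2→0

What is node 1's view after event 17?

[1] timeout(1) → N1(prim v1 [-])
[2] deliver 1→0 → N0(back v1 [-])
[3] deliver 1→2 → N2(back v1 [-])
[4] propose(1,'w') → ∅
[5] deliver 1→0 → N0(back v1 [w])
[6] deliver 0→1 → N1(prim v1 [w])
[7] timeout(0) → N0(back v2 [w])
[8] deliver 0→2 → N2(prim v2 [-])
[9] deliver 2→0 → ∅
[10] crash(2) → N2(✗prim v2 [-])
[11] deliver 1→0 → ∅
[12] deliver 2→1 → ∅
[13] recover(2) → N2(prim v2 [-])
[14] deliver 2→1 → ∅
[15] timeout(0) → N0(prim v3 [w])
[16] deliver 0→2 → N2(back v3 [-])
[17] deliver 1→2 → ∅

1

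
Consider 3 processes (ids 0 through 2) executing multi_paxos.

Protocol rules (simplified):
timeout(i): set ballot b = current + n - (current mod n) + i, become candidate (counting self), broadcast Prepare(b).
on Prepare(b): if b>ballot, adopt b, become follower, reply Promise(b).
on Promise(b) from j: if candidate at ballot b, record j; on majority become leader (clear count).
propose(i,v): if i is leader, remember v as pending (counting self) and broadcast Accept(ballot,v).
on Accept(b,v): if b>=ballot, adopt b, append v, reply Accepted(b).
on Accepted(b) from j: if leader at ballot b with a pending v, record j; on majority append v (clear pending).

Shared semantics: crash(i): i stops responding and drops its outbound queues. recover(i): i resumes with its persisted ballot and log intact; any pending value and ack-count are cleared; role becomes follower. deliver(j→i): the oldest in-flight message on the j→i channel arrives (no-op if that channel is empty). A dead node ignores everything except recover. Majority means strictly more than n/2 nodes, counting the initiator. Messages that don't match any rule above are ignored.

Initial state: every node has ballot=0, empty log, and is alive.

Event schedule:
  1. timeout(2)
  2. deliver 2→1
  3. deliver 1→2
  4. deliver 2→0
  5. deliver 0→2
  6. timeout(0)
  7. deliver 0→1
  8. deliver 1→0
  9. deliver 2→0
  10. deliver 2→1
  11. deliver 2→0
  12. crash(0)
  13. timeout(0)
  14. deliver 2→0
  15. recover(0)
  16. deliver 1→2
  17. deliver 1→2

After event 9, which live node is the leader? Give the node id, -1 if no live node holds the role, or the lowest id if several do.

0

1. timeout(2):  <2:cand b5 ->
2. deliver 2→1:  <1:foll b5 ->
3. deliver 1→2:  <2:lead b5 ->
4. deliver 2→0:  <0:foll b5 ->
5. deliver 0→2:  nop
6. timeout(0):  <0:cand b6 ->
7. deliver 0→1:  <1:foll b6 ->
8. deliver 1→0:  <0:lead b6 ->
9. deliver 2→0:  nop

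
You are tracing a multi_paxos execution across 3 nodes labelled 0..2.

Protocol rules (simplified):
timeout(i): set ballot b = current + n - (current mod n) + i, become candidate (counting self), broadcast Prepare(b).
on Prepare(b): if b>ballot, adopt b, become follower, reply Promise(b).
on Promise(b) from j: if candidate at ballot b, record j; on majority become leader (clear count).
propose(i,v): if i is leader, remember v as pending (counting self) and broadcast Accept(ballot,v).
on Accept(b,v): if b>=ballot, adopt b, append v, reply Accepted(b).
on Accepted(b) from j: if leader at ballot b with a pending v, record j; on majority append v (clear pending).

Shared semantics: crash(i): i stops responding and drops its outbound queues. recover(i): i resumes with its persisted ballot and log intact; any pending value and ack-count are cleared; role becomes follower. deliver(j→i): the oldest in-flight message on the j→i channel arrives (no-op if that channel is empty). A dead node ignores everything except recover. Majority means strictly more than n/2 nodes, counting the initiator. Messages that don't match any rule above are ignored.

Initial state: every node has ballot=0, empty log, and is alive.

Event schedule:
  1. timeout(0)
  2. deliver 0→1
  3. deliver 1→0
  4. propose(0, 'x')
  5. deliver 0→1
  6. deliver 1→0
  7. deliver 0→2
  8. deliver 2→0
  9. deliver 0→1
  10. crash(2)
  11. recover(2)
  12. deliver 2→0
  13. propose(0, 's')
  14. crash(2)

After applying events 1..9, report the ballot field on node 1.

[1] timeout(0) → N0(cand b3 [-])
[2] deliver 0→1 → N1(foll b3 [-])
[3] deliver 1→0 → N0(lead b3 [-])
[4] propose(0,'x') → ∅
[5] deliver 0→1 → N1(foll b3 [x])
[6] deliver 1→0 → N0(lead b3 [x])
[7] deliver 0→2 → N2(foll b3 [-])
[8] deliver 2→0 → ∅
[9] deliver 0→1 → ∅

3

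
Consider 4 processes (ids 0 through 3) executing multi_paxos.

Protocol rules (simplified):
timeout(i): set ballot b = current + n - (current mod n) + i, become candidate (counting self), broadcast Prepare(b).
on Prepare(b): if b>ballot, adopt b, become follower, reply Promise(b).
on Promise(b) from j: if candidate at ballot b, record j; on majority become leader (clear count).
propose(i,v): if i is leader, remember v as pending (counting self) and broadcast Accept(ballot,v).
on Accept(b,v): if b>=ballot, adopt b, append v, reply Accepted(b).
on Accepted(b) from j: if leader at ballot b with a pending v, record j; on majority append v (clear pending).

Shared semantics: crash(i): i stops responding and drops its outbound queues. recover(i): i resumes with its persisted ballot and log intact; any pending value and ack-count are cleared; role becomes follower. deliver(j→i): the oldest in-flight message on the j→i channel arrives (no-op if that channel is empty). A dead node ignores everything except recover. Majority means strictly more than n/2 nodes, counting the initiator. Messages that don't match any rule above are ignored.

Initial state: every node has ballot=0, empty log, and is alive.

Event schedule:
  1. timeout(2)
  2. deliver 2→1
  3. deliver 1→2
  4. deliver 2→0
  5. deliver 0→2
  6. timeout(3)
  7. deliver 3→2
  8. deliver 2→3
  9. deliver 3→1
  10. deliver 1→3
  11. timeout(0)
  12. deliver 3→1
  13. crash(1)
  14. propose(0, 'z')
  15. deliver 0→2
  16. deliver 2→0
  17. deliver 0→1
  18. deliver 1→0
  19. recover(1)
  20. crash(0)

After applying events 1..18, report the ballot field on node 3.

7

e1 timeout(2): 2[cand,b=6,-]
e2 deliver 2→1: 1[foll,b=6,-]
e3 deliver 1→2: ·
e4 deliver 2→0: 0[foll,b=6,-]
e5 deliver 0→2: 2[lead,b=6,-]
e6 timeout(3): 3[cand,b=7,-]
e7 deliver 3→2: 2[foll,b=7,-]
e8 deliver 2→3: ·
e9 deliver 3→1: 1[foll,b=7,-]
e10 deliver 1→3: ·
e11 timeout(0): 0[cand,b=8,-]
e12 deliver 3→1: ·
e13 crash(1): 1[✗foll,b=7,-]
e14 propose(0,'z'): ·
e15 deliver 0→2: 2[foll,b=8,-]
e16 deliver 2→0: ·
e17 deliver 0→1: ·
e18 deliver 1→0: ·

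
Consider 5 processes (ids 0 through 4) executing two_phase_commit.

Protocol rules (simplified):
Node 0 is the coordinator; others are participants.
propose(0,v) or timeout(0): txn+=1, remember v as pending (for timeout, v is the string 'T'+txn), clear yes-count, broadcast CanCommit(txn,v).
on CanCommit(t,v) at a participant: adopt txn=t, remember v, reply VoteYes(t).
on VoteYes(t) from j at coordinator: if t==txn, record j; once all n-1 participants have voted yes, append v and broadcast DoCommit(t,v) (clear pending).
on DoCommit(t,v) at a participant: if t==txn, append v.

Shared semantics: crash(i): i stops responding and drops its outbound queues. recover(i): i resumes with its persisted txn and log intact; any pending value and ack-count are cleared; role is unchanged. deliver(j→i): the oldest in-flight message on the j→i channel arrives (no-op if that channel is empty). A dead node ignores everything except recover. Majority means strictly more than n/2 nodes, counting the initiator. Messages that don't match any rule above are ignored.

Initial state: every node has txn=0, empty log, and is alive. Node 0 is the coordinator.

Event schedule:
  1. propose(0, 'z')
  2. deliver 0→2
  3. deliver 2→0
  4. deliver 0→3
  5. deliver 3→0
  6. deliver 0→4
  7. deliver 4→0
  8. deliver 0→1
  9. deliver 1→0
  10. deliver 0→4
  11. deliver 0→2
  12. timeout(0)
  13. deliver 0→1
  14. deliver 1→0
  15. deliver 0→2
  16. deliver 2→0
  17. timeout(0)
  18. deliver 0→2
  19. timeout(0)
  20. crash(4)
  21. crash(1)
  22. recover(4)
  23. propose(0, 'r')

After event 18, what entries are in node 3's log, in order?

empty

1. propose(0,'z'):  <0:coor t1 ->
2. deliver 0→2:  <2:part t1 ->
3. deliver 2→0:  nop
4. deliver 0→3:  <3:part t1 ->
5. deliver 3→0:  nop
6. deliver 0→4:  <4:part t1 ->
7. deliver 4→0:  nop
8. deliver 0→1:  <1:part t1 ->
9. deliver 1→0:  <0:coor t1 z>
10. deliver 0→4:  <4:part t1 z>
11. deliver 0→2:  <2:part t1 z>
12. timeout(0):  <0:coor t2 z>
13. deliver 0→1:  <1:part t1 z>
14. deliver 1→0:  nop
15. deliver 0→2:  <2:part t2 z>
16. deliver 2→0:  nop
17. timeout(0):  <0:coor t3 z>
18. deliver 0→2:  <2:part t3 z>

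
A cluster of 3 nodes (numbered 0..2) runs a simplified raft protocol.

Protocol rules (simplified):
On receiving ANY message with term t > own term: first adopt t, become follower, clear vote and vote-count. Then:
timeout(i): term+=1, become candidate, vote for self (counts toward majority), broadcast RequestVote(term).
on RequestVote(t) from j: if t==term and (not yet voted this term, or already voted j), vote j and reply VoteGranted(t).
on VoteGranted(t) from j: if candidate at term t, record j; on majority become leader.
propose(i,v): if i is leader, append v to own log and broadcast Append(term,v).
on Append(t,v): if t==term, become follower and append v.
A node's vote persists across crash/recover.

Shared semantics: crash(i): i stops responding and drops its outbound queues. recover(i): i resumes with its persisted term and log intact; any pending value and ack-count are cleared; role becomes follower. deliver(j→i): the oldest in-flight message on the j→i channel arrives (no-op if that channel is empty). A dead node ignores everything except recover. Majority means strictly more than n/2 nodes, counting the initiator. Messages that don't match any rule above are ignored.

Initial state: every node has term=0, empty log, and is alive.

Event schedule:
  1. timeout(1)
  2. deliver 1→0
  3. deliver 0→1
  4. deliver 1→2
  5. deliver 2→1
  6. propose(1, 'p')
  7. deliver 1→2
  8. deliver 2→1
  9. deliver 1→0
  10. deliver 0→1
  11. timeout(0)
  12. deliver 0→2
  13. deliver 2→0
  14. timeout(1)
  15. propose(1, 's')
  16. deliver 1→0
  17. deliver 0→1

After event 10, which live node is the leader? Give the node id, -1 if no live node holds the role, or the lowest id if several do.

after 1 — timeout(1): n1:cand/t1/[-]
after 2 — deliver 1→0: n0:foll/t1/[-]
after 3 — deliver 0→1: n1:lead/t1/[-]
after 4 — deliver 1→2: n2:foll/t1/[-]
after 5 — deliver 2→1: ·
after 6 — propose(1,'p'): n1:lead/t1/[p]
after 7 — deliver 1→2: n2:foll/t1/[p]
after 8 — deliver 2→1: ·
after 9 — deliver 1→0: n0:foll/t1/[p]
after 10 — deliver 0→1: ·

1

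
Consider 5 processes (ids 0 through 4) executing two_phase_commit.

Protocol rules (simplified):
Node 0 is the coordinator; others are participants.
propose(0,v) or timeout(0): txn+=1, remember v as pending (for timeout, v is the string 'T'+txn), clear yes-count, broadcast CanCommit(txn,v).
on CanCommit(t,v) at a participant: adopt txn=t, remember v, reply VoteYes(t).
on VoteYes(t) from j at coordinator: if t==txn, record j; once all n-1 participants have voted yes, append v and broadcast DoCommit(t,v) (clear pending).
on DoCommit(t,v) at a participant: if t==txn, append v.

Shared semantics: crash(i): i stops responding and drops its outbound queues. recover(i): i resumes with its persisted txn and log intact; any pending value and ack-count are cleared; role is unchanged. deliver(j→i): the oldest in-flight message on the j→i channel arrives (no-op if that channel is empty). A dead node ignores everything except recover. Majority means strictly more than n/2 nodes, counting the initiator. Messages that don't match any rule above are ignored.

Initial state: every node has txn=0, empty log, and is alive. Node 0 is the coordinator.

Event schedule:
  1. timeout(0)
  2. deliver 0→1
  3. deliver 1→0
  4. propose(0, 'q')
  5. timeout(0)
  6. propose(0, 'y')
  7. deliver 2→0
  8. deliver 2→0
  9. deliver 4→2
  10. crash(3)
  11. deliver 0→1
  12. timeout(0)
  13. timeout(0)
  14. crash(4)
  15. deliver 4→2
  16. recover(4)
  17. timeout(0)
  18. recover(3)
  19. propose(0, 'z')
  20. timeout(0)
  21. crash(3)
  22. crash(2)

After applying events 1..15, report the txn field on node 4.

step 1 timeout(0): 0={coor,t=1,log=-}
step 2 deliver 0→1: 1={part,t=1,log=-}
step 3 deliver 1→0: —
step 4 propose(0,'q'): 0={coor,t=2,log=-}
step 5 timeout(0): 0={coor,t=3,log=-}
step 6 propose(0,'y'): 0={coor,t=4,log=-}
step 7 deliver 2→0: —
step 8 deliver 2→0: —
step 9 deliver 4→2: —
step 10 crash(3): 3={✗part,t=0,log=-}
step 11 deliver 0→1: 1={part,t=2,log=-}
step 12 timeout(0): 0={coor,t=5,log=-}
step 13 timeout(0): 0={coor,t=6,log=-}
step 14 crash(4): 4={✗part,t=0,log=-}
step 15 deliver 4→2: —

0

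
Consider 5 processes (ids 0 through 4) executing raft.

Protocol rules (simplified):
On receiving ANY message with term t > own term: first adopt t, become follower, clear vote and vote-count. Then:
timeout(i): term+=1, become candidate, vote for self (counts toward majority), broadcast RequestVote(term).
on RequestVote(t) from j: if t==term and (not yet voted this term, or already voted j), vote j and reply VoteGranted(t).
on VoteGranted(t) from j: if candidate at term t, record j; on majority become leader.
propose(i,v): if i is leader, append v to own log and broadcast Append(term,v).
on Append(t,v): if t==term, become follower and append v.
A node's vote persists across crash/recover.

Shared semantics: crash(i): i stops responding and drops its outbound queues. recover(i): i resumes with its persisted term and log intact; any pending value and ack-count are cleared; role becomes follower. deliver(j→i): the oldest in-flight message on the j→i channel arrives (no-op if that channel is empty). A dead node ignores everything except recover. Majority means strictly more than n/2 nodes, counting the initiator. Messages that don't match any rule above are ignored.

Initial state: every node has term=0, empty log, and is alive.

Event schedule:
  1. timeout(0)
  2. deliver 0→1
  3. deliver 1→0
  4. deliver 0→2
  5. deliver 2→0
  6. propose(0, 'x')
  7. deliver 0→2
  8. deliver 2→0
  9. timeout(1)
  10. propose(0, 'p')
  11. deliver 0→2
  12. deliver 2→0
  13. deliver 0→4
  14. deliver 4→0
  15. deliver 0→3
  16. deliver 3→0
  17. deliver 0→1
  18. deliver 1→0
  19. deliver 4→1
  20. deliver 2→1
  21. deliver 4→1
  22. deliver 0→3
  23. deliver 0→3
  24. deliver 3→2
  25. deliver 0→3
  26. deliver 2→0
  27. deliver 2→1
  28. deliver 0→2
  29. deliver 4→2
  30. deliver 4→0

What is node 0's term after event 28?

2

[1] timeout(0) → N0(cand t1 [-])
[2] deliver 0→1 → N1(foll t1 [-])
[3] deliver 1→0 → ∅
[4] deliver 0→2 → N2(foll t1 [-])
[5] deliver 2→0 → N0(lead t1 [-])
[6] propose(0,'x') → N0(lead t1 [x])
[7] deliver 0→2 → N2(foll t1 [x])
[8] deliver 2→0 → ∅
[9] timeout(1) → N1(cand t2 [-])
[10] propose(0,'p') → N0(lead t1 [x,p])
[11] deliver 0→2 → N2(foll t1 [x,p])
[12] deliver 2→0 → ∅
[13] deliver 0→4 → N4(foll t1 [-])
[14] deliver 4→0 → ∅
[15] deliver 0→3 → N3(foll t1 [-])
[16] deliver 3→0 → ∅
[17] deliver 0→1 → ∅
[18] deliver 1→0 → N0(foll t2 [x,p])
[19] deliver 4→1 → ∅
[20] deliver 2→1 → ∅
[21] deliver 4→1 → ∅
[22] deliver 0→3 → N3(foll t1 [x])
[23] deliver 0→3 → N3(foll t1 [x,p])
[24] deliver 3→2 → ∅
[25] deliver 0→3 → ∅
[26] deliver 2→0 → ∅
[27] deliver 2→1 → ∅
[28] deliver 0→2 → ∅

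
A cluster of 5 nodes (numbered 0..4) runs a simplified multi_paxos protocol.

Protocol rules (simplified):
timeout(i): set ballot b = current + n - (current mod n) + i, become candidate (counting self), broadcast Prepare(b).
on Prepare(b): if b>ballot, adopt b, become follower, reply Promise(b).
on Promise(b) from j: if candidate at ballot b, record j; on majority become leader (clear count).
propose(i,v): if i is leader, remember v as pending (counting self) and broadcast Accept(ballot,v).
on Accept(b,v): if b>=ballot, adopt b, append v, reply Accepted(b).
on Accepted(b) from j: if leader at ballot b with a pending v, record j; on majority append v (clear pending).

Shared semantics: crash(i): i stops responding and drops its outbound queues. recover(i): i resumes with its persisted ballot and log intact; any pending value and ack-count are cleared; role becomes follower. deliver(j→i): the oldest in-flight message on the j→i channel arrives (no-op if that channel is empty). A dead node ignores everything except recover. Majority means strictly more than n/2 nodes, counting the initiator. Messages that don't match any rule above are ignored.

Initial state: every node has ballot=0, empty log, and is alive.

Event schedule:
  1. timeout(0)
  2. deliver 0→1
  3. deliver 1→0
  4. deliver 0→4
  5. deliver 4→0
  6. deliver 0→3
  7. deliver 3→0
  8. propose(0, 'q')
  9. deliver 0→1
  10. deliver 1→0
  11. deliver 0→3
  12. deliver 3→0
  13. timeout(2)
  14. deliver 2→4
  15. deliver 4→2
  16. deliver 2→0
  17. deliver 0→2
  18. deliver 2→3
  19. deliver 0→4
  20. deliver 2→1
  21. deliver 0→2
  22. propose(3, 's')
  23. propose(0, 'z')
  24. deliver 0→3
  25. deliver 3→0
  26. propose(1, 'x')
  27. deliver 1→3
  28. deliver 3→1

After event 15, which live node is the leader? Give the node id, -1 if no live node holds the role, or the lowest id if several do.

e1 timeout(0): 0[cand,b=5,-]
e2 deliver 0→1: 1[foll,b=5,-]
e3 deliver 1→0: ·
e4 deliver 0→4: 4[foll,b=5,-]
e5 deliver 4→0: 0[lead,b=5,-]
e6 deliver 0→3: 3[foll,b=5,-]
e7 deliver 3→0: ·
e8 propose(0,'q'): ·
e9 deliver 0→1: 1[foll,b=5,q]
e10 deliver 1→0: ·
e11 deliver 0→3: 3[foll,b=5,q]
e12 deliver 3→0: 0[lead,b=5,q]
e13 timeout(2): 2[cand,b=7,-]
e14 deliver 2→4: 4[foll,b=7,-]
e15 deliver 4→2: ·

0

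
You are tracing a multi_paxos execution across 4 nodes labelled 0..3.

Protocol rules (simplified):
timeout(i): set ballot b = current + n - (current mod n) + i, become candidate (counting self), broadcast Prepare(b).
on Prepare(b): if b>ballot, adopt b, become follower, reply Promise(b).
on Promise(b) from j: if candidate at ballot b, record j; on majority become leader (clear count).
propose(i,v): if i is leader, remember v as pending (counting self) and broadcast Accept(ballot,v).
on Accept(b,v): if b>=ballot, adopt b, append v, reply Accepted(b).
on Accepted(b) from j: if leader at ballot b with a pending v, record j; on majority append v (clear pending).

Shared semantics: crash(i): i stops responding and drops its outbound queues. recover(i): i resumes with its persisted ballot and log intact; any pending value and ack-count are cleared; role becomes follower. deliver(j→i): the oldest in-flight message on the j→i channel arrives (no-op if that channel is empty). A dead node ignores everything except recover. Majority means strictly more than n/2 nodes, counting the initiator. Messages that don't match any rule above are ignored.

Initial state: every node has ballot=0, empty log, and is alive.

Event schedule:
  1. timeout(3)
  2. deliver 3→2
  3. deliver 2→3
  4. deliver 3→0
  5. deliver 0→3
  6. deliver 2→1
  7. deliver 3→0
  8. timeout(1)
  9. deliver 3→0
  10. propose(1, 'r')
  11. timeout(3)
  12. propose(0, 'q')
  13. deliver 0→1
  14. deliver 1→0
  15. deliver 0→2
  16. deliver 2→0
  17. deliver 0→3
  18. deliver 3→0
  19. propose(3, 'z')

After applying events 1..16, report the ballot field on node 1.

[1] timeout(3) → N3(cand b7 [-])
[2] deliver 3→2 → N2(foll b7 [-])
[3] deliver 2→3 → ∅
[4] deliver 3→0 → N0(foll b7 [-])
[5] deliver 0→3 → N3(lead b7 [-])
[6] deliver 2→1 → ∅
[7] deliver 3→0 → ∅
[8] timeout(1) → N1(cand b5 [-])
[9] deliver 3→0 → ∅
[10] propose(1,'r') → ∅
[11] timeout(3) → N3(cand b11 [-])
[12] propose(0,'q') → ∅
[13] deliver 0→1 → ∅
[14] deliver 1→0 → ∅
[15] deliver 0→2 → ∅
[16] deliver 2→0 → ∅

5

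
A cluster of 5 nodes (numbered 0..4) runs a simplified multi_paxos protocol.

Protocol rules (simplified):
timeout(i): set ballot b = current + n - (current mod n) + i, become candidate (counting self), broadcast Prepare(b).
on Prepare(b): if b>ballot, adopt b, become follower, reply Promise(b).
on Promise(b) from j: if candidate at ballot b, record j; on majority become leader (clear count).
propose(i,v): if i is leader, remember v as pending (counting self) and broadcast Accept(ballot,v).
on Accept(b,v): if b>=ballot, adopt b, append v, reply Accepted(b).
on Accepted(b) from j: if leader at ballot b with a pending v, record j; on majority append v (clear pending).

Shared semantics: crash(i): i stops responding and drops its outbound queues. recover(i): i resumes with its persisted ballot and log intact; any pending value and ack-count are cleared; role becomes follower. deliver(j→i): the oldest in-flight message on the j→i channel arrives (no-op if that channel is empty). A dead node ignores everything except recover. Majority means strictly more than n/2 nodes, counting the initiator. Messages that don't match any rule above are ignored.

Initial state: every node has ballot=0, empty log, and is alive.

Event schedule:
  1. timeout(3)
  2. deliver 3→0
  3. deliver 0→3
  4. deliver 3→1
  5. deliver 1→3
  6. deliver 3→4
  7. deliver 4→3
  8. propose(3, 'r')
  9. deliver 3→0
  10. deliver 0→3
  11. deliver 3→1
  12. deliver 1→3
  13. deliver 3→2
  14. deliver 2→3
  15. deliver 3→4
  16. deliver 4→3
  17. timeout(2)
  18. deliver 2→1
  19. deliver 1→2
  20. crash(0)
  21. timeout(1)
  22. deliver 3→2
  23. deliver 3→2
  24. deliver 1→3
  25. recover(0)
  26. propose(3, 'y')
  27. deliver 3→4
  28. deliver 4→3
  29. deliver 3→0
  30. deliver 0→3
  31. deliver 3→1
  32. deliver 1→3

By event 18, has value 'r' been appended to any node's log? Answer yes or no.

e1 timeout(3): 3[cand,b=8,-]
e2 deliver 3→0: 0[foll,b=8,-]
e3 deliver 0→3: ·
e4 deliver 3→1: 1[foll,b=8,-]
e5 deliver 1→3: 3[lead,b=8,-]
e6 deliver 3→4: 4[foll,b=8,-]
e7 deliver 4→3: ·
e8 propose(3,'r'): ·
e9 deliver 3→0: 0[foll,b=8,r]
e10 deliver 0→3: ·
e11 deliver 3→1: 1[foll,b=8,r]
e12 deliver 1→3: 3[lead,b=8,r]
e13 deliver 3→2: 2[foll,b=8,-]
e14 deliver 2→3: ·
e15 deliver 3→4: 4[foll,b=8,r]
e16 deliver 4→3: ·
e17 timeout(2): 2[cand,b=12,-]
e18 deliver 2→1: 1[foll,b=12,r]

yes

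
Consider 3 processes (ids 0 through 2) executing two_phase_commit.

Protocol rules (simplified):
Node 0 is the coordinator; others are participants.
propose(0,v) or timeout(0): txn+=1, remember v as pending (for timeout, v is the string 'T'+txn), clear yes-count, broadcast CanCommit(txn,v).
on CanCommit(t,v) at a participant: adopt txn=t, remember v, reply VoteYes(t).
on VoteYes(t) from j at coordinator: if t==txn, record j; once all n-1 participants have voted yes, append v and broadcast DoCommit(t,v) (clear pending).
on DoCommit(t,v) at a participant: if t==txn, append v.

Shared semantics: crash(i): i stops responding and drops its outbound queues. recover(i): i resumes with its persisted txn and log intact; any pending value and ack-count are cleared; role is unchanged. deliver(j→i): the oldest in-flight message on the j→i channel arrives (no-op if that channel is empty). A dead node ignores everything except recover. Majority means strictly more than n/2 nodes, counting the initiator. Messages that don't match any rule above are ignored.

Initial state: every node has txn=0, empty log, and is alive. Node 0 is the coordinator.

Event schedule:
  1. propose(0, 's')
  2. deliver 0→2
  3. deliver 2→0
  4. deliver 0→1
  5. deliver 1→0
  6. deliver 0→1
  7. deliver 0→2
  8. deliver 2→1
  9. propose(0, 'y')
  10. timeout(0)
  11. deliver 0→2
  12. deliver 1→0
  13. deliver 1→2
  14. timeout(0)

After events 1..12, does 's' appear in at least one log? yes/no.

[1] propose(0,'s') → N0(coor t1 [-])
[2] deliver 0→2 → N2(part t1 [-])
[3] deliver 2→0 → ∅
[4] deliver 0→1 → N1(part t1 [-])
[5] deliver 1→0 → N0(coor t1 [s])
[6] deliver 0→1 → N1(part t1 [s])
[7] deliver 0→2 → N2(part t1 [s])
[8] deliver 2→1 → ∅
[9] propose(0,'y') → N0(coor t2 [s])
[10] timeout(0) → N0(coor t3 [s])
[11] deliver 0→2 → N2(part t2 [s])
[12] deliver 1→0 → ∅

yes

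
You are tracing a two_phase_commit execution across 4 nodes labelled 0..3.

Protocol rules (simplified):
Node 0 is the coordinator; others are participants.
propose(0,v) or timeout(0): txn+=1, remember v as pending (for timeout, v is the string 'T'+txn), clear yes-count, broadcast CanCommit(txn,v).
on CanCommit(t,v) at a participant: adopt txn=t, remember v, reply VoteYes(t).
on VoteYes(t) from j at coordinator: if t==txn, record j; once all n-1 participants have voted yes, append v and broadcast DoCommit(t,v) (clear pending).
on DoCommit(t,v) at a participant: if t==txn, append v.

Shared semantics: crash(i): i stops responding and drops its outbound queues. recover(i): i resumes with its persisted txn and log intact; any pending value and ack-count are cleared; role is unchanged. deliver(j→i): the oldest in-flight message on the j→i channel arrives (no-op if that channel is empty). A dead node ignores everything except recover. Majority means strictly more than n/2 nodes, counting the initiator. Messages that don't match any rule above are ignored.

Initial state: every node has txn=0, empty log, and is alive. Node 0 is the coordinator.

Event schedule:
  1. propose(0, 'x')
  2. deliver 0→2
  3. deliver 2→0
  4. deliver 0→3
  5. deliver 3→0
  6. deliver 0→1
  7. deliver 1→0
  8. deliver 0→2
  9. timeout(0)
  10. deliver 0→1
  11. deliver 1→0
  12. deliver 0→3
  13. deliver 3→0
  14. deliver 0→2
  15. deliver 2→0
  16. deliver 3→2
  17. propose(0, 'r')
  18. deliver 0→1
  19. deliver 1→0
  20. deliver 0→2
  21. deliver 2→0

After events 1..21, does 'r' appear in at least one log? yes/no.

no

1. propose(0,'x'):  <0:coor t1 ->
2. deliver 0→2:  <2:part t1 ->
3. deliver 2→0:  nop
4. deliver 0→3:  <3:part t1 ->
5. deliver 3→0:  nop
6. deliver 0→1:  <1:part t1 ->
7. deliver 1→0:  <0:coor t1 x>
8. deliver 0→2:  <2:part t1 x>
9. timeout(0):  <0:coor t2 x>
10. deliver 0→1:  <1:part t1 x>
11. deliver 1→0:  nop
12. deliver 0→3:  <3:part t1 x>
13. deliver 3→0:  nop
14. deliver 0→2:  <2:part t2 x>
15. deliver 2→0:  nop
16. deliver 3→2:  nop
17. propose(0,'r'):  <0:coor t3 x>
18. deliver 0→1:  <1:part t2 x>
19. deliver 1→0:  nop
20. deliver 0→2:  <2:part t3 x>
21. deliver 2→0:  nop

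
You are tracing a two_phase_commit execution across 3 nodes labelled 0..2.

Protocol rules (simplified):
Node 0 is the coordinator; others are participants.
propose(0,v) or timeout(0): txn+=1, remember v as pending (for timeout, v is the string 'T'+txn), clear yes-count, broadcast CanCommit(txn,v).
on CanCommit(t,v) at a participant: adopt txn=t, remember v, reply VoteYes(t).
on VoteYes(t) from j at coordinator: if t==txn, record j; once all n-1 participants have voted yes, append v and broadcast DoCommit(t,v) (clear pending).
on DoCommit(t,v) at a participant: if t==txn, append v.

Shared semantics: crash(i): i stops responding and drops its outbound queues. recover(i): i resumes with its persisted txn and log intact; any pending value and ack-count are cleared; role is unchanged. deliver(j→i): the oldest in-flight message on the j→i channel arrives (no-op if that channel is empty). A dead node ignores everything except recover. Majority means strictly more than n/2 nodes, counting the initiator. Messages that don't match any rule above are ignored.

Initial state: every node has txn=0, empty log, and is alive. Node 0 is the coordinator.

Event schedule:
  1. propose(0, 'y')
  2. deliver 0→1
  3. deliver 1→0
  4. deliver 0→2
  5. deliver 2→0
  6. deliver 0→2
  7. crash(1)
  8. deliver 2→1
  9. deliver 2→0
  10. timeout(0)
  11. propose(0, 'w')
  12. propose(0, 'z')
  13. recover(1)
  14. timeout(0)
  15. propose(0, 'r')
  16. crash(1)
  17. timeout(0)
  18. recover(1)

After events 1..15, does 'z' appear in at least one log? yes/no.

no

[1] propose(0,'y') → N0(coor t1 [-])
[2] deliver 0→1 → N1(part t1 [-])
[3] deliver 1→0 → ∅
[4] deliver 0→2 → N2(part t1 [-])
[5] deliver 2→0 → N0(coor t1 [y])
[6] deliver 0→2 → N2(part t1 [y])
[7] crash(1) → N1(✗part t1 [-])
[8] deliver 2→1 → ∅
[9] deliver 2→0 → ∅
[10] timeout(0) → N0(coor t2 [y])
[11] propose(0,'w') → N0(coor t3 [y])
[12] propose(0,'z') → N0(coor t4 [y])
[13] recover(1) → N1(part t1 [-])
[14] timeout(0) → N0(coor t5 [y])
[15] propose(0,'r') → N0(coor t6 [y])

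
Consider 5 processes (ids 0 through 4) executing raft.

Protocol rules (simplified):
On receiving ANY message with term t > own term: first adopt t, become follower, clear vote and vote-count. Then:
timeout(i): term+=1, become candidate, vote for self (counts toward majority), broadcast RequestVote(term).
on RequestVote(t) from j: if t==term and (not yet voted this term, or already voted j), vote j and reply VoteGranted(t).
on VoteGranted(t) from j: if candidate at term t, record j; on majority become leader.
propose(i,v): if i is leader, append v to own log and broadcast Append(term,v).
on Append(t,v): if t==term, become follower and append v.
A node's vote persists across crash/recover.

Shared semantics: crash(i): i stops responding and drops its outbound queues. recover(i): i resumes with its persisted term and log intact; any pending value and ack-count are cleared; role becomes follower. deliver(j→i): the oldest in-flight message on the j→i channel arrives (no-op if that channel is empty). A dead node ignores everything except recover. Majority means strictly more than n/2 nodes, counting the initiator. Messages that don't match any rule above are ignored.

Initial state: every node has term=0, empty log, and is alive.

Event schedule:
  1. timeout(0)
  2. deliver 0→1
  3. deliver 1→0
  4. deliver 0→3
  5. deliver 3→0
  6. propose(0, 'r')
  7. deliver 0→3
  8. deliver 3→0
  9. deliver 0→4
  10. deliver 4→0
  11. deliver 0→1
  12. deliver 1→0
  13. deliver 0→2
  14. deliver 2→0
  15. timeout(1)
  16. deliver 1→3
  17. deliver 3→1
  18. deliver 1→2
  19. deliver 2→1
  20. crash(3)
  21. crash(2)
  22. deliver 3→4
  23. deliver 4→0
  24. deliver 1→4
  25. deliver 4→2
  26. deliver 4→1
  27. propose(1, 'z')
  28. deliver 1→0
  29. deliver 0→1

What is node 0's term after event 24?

after 1 — timeout(0): n0:cand/t1/[-]
after 2 — deliver 0→1: n1:foll/t1/[-]
after 3 — deliver 1→0: ·
after 4 — deliver 0→3: n3:foll/t1/[-]
after 5 — deliver 3→0: n0:lead/t1/[-]
after 6 — propose(0,'r'): n0:lead/t1/[r]
after 7 — deliver 0→3: n3:foll/t1/[r]
after 8 — deliver 3→0: ·
after 9 — deliver 0→4: n4:foll/t1/[-]
after 10 — deliver 4→0: ·
after 11 — deliver 0→1: n1:foll/t1/[r]
after 12 — deliver 1→0: ·
after 13 — deliver 0→2: n2:foll/t1/[-]
after 14 — deliver 2→0: ·
after 15 — timeout(1): n1:cand/t2/[r]
after 16 — deliver 1→3: n3:foll/t2/[r]
after 17 — deliver 3→1: ·
after 18 — deliver 1→2: n2:foll/t2/[-]
after 19 — deliver 2→1: n1:lead/t2/[r]
after 20 — crash(3): n3:✗foll/t2/[r]
after 21 — crash(2): n2:✗foll/t2/[-]
after 22 — deliver 3→4: ·
after 23 — deliver 4→0: ·
after 24 — deliver 1→4: n4:foll/t2/[-]

1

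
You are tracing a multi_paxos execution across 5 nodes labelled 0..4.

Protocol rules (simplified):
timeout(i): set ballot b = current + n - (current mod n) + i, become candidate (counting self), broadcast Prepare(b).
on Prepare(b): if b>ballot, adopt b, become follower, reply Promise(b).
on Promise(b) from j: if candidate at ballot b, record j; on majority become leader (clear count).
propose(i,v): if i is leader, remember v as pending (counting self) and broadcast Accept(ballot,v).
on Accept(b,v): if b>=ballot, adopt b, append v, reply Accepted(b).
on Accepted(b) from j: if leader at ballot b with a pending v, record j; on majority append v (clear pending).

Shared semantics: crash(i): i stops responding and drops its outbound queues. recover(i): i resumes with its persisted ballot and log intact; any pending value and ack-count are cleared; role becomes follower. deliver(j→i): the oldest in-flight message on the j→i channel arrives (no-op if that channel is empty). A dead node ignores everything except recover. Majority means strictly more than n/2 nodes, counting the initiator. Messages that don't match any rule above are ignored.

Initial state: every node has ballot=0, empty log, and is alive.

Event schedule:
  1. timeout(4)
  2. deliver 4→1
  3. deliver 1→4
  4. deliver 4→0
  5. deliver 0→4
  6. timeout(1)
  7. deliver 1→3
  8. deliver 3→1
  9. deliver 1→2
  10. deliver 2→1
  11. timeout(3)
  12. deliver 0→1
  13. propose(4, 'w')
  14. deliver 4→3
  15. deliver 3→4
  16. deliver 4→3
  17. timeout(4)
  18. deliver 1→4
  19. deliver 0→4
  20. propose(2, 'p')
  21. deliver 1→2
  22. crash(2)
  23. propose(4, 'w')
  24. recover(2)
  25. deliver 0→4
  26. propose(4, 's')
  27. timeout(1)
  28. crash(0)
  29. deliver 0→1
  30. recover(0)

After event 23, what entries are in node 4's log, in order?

empty

[1] timeout(4) → N4(cand b9 [-])
[2] deliver 4→1 → N1(foll b9 [-])
[3] deliver 1→4 → ∅
[4] deliver 4→0 → N0(foll b9 [-])
[5] deliver 0→4 → N4(lead b9 [-])
[6] timeout(1) → N1(cand b11 [-])
[7] deliver 1→3 → N3(foll b11 [-])
[8] deliver 3→1 → ∅
[9] deliver 1→2 → N2(foll b11 [-])
[10] deliver 2→1 → N1(lead b11 [-])
[11] timeout(3) → N3(cand b18 [-])
[12] deliver 0→1 → ∅
[13] propose(4,'w') → ∅
[14] deliver 4→3 → ∅
[15] deliver 3→4 → N4(foll b18 [-])
[16] deliver 4→3 → ∅
[17] timeout(4) → N4(cand b24 [-])
[18] deliver 1→4 → ∅
[19] deliver 0→4 → ∅
[20] propose(2,'p') → ∅
[21] deliver 1→2 → ∅
[22] crash(2) → N2(✗foll b11 [-])
[23] propose(4,'w') → ∅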